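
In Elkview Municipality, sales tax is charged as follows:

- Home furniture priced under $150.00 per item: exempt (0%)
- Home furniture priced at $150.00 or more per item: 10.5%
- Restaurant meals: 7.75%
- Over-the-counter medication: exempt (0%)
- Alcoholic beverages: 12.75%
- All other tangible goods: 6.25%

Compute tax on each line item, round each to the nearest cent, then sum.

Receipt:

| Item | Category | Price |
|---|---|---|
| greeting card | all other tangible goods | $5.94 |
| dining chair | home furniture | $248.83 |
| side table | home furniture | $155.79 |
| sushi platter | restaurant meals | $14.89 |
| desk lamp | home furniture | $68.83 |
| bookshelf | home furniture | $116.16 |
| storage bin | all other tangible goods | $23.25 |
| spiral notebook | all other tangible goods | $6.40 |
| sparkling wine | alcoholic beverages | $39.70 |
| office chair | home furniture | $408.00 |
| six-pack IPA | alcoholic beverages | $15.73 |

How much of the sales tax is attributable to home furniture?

Dining chair $248.83: home furniture, $150.00 or more → 10.5% → $26.13
Side table $155.79: home furniture, $150.00 or more → 10.5% → $16.36
Desk lamp $68.83: home furniture, under $150.00 → 0% → $0.00
Bookshelf $116.16: home furniture, under $150.00 → 0% → $0.00
Office chair $408.00: home furniture, $150.00 or more → 10.5% → $42.84
Tax on home furniture = $26.13 + $16.36 + $0.00 + $0.00 + $42.84 = $85.33

$85.33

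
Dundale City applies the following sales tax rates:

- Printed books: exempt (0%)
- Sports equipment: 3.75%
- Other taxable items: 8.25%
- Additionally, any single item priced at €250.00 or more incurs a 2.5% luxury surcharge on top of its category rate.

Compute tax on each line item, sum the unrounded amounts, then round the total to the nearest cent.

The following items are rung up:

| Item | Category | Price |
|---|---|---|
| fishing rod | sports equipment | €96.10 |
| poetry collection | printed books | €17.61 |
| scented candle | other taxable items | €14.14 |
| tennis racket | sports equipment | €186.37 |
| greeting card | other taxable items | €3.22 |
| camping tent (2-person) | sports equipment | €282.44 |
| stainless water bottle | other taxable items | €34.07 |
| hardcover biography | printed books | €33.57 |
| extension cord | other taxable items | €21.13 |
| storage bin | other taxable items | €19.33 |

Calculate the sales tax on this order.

€35.83

Fishing rod €96.10: sports equipment → 3.75% → €3.60375
Poetry collection €17.61: printed books → 0% → €0.00
Scented candle €14.14: other taxable items → 8.25% → €1.16655
Tennis racket €186.37: sports equipment → 3.75% → €6.988875
Greeting card €3.22: other taxable items → 8.25% → €0.26565
Camping tent (2-person) €282.44: sports equipment → 3.75% + 2.5% surcharge = 6.25% → €17.6525
Stainless water bottle €34.07: other taxable items → 8.25% → €2.810775
Hardcover biography €33.57: printed books → 0% → €0.00
Extension cord €21.13: other taxable items → 8.25% → €1.743225
Storage bin €19.33: other taxable items → 8.25% → €1.594725
Unrounded tax sum = €35.82605 → €35.83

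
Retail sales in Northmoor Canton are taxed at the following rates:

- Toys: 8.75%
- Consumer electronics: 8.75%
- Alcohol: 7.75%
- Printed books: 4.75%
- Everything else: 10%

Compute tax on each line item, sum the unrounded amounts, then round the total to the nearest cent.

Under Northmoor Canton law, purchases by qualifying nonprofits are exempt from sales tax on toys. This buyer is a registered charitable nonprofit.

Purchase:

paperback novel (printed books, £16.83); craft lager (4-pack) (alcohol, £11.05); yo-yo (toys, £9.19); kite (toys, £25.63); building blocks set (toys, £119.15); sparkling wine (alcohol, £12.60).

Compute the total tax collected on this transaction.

Paperback novel £16.83: printed books → 4.75% → £0.799425
Craft lager (4-pack) £11.05: alcohol → 7.75% → £0.856375
Yo-yo £9.19: toys, buyer-exempt → 0% → £0.00
Kite £25.63: toys, buyer-exempt → 0% → £0.00
Building blocks set £119.15: toys, buyer-exempt → 0% → £0.00
Sparkling wine £12.60: alcohol → 7.75% → £0.9765
Unrounded tax sum = £2.6323 → £2.63

£2.63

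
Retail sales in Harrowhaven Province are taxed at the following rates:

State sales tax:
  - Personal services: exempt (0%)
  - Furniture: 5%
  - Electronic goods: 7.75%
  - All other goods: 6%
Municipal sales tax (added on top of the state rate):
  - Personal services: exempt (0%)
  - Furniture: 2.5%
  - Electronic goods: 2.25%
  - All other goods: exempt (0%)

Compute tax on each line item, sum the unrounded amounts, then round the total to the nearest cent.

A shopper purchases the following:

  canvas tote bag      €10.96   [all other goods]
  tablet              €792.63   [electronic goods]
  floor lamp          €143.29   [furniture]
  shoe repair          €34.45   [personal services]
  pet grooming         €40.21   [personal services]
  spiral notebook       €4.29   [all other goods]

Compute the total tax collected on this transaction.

€90.92

Canvas tote bag €10.96: all other goods → 6% + 0% municipal = 6% → €0.6576
Tablet €792.63: electronic goods → 7.75% + 2.25% municipal = 10% → €79.263
Floor lamp €143.29: furniture → 5% + 2.5% municipal = 7.5% → €10.74675
Shoe repair €34.45: personal services → 0% + 0% municipal = 0% → €0.00
Pet grooming €40.21: personal services → 0% + 0% municipal = 0% → €0.00
Spiral notebook €4.29: all other goods → 6% + 0% municipal = 6% → €0.2574
Unrounded tax sum = €90.92475 → €90.92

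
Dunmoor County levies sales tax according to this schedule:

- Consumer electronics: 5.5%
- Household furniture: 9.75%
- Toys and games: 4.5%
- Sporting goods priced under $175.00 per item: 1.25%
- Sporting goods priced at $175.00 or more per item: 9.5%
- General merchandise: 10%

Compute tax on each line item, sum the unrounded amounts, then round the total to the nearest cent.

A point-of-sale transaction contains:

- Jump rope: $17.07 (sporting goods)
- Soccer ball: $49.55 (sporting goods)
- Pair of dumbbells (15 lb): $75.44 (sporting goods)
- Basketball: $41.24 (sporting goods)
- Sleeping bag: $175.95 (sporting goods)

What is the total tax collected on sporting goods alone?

$19.01

Jump rope $17.07: sporting goods, under $175.00 → 1.25% → $0.213375
Soccer ball $49.55: sporting goods, under $175.00 → 1.25% → $0.619375
Pair of dumbbells (15 lb) $75.44: sporting goods, under $175.00 → 1.25% → $0.943
Basketball $41.24: sporting goods, under $175.00 → 1.25% → $0.5155
Sleeping bag $175.95: sporting goods, $175.00 or more → 9.5% → $16.71525
Tax on sporting goods: unrounded sum = $19.0065 → $19.01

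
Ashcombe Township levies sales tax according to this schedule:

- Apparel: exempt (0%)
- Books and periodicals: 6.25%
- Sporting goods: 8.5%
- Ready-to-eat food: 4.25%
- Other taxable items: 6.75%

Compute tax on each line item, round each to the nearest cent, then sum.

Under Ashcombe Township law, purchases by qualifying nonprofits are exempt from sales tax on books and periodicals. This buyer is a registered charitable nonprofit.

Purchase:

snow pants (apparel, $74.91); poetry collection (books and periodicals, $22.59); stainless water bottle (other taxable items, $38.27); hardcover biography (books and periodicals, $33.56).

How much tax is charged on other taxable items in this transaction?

$2.58

Stainless water bottle $38.27: other taxable items → 6.75% → $2.58
Tax on other taxable items = $2.58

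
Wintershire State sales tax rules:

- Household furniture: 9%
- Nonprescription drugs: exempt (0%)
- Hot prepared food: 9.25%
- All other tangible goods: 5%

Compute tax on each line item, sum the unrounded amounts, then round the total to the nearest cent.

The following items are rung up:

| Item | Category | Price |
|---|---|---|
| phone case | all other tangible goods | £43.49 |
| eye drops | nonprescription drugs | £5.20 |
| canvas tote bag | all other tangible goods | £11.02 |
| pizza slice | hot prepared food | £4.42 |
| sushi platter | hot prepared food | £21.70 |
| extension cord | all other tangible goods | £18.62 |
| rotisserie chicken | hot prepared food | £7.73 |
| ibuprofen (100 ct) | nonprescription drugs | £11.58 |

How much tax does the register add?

£6.79

Phone case £43.49: all other tangible goods → 5% → £2.1745
Eye drops £5.20: nonprescription drugs → 0% → £0.00
Canvas tote bag £11.02: all other tangible goods → 5% → £0.551
Pizza slice £4.42: hot prepared food → 9.25% → £0.40885
Sushi platter £21.70: hot prepared food → 9.25% → £2.00725
Extension cord £18.62: all other tangible goods → 5% → £0.931
Rotisserie chicken £7.73: hot prepared food → 9.25% → £0.715025
Ibuprofen (100 ct) £11.58: nonprescription drugs → 0% → £0.00
Unrounded tax sum = £6.787625 → £6.79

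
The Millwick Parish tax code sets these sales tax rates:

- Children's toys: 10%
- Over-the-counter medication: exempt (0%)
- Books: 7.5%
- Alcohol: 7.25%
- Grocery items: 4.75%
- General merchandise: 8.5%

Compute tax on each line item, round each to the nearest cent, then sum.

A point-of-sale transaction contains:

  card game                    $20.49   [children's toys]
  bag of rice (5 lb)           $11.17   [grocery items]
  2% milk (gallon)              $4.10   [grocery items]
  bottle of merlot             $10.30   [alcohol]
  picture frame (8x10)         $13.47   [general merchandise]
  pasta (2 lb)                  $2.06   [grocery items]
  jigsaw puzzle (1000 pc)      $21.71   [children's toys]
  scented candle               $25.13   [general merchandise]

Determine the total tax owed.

$9.07

Card game $20.49: children's toys → 10% → $2.05
Bag of rice (5 lb) $11.17: grocery items → 4.75% → $0.53
2% milk (gallon) $4.10: grocery items → 4.75% → $0.19
Bottle of merlot $10.30: alcohol → 7.25% → $0.75
Picture frame (8x10) $13.47: general merchandise → 8.5% → $1.14
Pasta (2 lb) $2.06: grocery items → 4.75% → $0.10
Jigsaw puzzle (1000 pc) $21.71: children's toys → 10% → $2.17
Scented candle $25.13: general merchandise → 8.5% → $2.14
Total tax = $2.05 + $0.53 + $0.19 + $0.75 + $1.14 + $0.10 + $2.17 + $2.14 = $9.07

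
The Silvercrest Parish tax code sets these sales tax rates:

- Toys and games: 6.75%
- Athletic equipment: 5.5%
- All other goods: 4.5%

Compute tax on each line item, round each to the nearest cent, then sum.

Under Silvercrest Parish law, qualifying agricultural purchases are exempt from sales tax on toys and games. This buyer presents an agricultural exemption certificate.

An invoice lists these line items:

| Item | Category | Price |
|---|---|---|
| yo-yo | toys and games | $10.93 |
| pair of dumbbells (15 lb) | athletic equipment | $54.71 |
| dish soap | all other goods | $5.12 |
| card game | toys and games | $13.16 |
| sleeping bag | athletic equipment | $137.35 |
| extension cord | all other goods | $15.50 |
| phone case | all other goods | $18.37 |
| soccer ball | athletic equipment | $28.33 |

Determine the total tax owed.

Yo-yo $10.93: toys and games, buyer-exempt → 0% → $0.00
Pair of dumbbells (15 lb) $54.71: athletic equipment → 5.5% → $3.01
Dish soap $5.12: all other goods → 4.5% → $0.23
Card game $13.16: toys and games, buyer-exempt → 0% → $0.00
Sleeping bag $137.35: athletic equipment → 5.5% → $7.55
Extension cord $15.50: all other goods → 4.5% → $0.70
Phone case $18.37: all other goods → 4.5% → $0.83
Soccer ball $28.33: athletic equipment → 5.5% → $1.56
Total tax = $3.01 + $0.23 + $7.55 + $0.70 + $0.83 + $1.56 = $13.88

$13.88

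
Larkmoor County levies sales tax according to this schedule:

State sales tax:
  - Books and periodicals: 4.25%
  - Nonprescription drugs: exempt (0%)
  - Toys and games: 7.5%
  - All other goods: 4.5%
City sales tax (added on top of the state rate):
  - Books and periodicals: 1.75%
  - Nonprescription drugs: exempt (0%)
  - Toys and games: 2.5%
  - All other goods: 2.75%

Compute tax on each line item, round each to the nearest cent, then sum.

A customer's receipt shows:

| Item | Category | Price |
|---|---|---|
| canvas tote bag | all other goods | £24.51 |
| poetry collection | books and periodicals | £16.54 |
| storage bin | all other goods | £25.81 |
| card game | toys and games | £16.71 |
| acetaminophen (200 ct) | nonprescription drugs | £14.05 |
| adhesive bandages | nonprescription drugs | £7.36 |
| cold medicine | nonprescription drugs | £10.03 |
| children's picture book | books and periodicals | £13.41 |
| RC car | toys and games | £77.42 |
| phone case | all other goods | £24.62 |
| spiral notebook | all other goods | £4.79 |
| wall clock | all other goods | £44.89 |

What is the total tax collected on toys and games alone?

Card game £16.71: toys and games → 7.5% + 2.5% city = 10% → £1.67
RC car £77.42: toys and games → 7.5% + 2.5% city = 10% → £7.74
Tax on toys and games = £1.67 + £7.74 = £9.41

£9.41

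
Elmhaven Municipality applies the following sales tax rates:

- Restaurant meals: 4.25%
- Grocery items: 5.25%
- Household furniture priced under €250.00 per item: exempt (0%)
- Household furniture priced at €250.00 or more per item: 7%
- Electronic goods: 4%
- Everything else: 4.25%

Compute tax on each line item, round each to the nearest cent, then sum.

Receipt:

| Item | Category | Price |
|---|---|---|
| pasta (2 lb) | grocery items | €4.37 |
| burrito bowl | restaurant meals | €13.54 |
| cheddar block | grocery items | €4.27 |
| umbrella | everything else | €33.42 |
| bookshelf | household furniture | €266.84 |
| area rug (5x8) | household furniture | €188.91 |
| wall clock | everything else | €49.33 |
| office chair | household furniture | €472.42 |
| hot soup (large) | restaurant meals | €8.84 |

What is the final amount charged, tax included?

Pasta (2 lb) €4.37: grocery items → 5.25% → €0.23
Burrito bowl €13.54: restaurant meals → 4.25% → €0.58
Cheddar block €4.27: grocery items → 5.25% → €0.22
Umbrella €33.42: everything else → 4.25% → €1.42
Bookshelf €266.84: household furniture, €250.00 or more → 7% → €18.68
Area rug (5x8) €188.91: household furniture, under €250.00 → 0% → €0.00
Wall clock €49.33: everything else → 4.25% → €2.10
Office chair €472.42: household furniture, €250.00 or more → 7% → €33.07
Hot soup (large) €8.84: restaurant meals → 4.25% → €0.38
Subtotal = €1041.94; tax = €56.68; total due = €1098.62

€1098.62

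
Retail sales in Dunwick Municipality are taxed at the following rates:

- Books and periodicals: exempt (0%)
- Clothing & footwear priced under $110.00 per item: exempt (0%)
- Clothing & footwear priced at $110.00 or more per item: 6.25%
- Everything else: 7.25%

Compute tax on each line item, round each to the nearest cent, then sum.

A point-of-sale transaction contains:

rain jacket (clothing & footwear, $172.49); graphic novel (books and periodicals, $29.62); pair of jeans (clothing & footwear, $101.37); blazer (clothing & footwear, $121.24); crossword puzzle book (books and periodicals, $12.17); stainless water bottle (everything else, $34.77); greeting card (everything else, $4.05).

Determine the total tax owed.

Rain jacket $172.49: clothing & footwear, $110.00 or more → 6.25% → $10.78
Graphic novel $29.62: books and periodicals → 0% → $0.00
Pair of jeans $101.37: clothing & footwear, under $110.00 → 0% → $0.00
Blazer $121.24: clothing & footwear, $110.00 or more → 6.25% → $7.58
Crossword puzzle book $12.17: books and periodicals → 0% → $0.00
Stainless water bottle $34.77: everything else → 7.25% → $2.52
Greeting card $4.05: everything else → 7.25% → $0.29
Total tax = $10.78 + $7.58 + $2.52 + $0.29 = $21.17

$21.17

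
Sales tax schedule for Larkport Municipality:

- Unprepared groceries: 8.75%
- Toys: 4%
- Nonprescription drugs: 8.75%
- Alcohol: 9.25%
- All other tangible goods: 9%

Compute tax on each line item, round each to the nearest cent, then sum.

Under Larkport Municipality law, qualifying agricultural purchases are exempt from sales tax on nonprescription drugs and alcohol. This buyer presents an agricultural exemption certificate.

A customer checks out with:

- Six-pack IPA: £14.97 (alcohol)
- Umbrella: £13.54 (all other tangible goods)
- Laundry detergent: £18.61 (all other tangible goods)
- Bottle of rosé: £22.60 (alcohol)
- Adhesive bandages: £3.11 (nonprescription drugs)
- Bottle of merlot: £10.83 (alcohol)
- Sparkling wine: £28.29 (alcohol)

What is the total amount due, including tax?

Six-pack IPA £14.97: alcohol, buyer-exempt → 0% → £0.00
Umbrella £13.54: all other tangible goods → 9% → £1.22
Laundry detergent £18.61: all other tangible goods → 9% → £1.67
Bottle of rosé £22.60: alcohol, buyer-exempt → 0% → £0.00
Adhesive bandages £3.11: nonprescription drugs, buyer-exempt → 0% → £0.00
Bottle of merlot £10.83: alcohol, buyer-exempt → 0% → £0.00
Sparkling wine £28.29: alcohol, buyer-exempt → 0% → £0.00
Subtotal = £111.95; tax = £2.89; total due = £114.84

£114.84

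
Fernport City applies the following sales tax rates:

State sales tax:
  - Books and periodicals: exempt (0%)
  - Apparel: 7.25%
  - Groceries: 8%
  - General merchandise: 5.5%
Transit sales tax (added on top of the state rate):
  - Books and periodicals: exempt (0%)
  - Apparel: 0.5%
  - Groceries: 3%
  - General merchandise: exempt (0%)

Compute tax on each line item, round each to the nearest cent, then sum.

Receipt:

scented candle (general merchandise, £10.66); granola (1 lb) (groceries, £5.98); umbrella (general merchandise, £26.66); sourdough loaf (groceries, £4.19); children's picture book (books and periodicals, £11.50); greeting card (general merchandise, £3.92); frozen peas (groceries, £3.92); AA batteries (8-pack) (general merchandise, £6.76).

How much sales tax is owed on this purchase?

£4.20

Scented candle £10.66: general merchandise → 5.5% + 0% transit = 5.5% → £0.59
Granola (1 lb) £5.98: groceries → 8% + 3% transit = 11% → £0.66
Umbrella £26.66: general merchandise → 5.5% + 0% transit = 5.5% → £1.47
Sourdough loaf £4.19: groceries → 8% + 3% transit = 11% → £0.46
Children's picture book £11.50: books and periodicals → 0% + 0% transit = 0% → £0.00
Greeting card £3.92: general merchandise → 5.5% + 0% transit = 5.5% → £0.22
Frozen peas £3.92: groceries → 8% + 3% transit = 11% → £0.43
AA batteries (8-pack) £6.76: general merchandise → 5.5% + 0% transit = 5.5% → £0.37
Total tax = £0.59 + £0.66 + £1.47 + £0.46 + £0.22 + £0.43 + £0.37 = £4.20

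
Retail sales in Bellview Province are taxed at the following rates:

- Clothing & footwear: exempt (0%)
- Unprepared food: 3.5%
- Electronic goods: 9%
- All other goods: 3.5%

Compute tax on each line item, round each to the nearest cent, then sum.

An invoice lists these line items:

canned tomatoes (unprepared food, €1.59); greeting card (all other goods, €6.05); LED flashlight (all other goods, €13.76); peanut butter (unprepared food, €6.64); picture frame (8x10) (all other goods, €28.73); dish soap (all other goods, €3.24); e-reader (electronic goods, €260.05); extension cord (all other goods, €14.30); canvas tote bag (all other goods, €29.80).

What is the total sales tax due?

Canned tomatoes €1.59: unprepared food → 3.5% → €0.06
Greeting card €6.05: all other goods → 3.5% → €0.21
LED flashlight €13.76: all other goods → 3.5% → €0.48
Peanut butter €6.64: unprepared food → 3.5% → €0.23
Picture frame (8x10) €28.73: all other goods → 3.5% → €1.01
Dish soap €3.24: all other goods → 3.5% → €0.11
E-reader €260.05: electronic goods → 9% → €23.40
Extension cord €14.30: all other goods → 3.5% → €0.50
Canvas tote bag €29.80: all other goods → 3.5% → €1.04
Total tax = €0.06 + €0.21 + €0.48 + €0.23 + €1.01 + €0.11 + €23.40 + €0.50 + €1.04 = €27.04

€27.04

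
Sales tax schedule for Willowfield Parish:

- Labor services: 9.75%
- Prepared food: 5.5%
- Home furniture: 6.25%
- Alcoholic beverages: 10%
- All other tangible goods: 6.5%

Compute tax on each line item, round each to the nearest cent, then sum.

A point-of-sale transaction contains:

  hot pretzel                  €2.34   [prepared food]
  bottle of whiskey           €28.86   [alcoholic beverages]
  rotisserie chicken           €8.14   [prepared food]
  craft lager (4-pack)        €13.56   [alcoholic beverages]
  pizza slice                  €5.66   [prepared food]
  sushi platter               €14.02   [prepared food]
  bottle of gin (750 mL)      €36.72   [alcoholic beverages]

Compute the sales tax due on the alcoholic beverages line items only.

€7.92

Bottle of whiskey €28.86: alcoholic beverages → 10% → €2.89
Craft lager (4-pack) €13.56: alcoholic beverages → 10% → €1.36
Bottle of gin (750 mL) €36.72: alcoholic beverages → 10% → €3.67
Tax on alcoholic beverages = €2.89 + €1.36 + €3.67 = €7.92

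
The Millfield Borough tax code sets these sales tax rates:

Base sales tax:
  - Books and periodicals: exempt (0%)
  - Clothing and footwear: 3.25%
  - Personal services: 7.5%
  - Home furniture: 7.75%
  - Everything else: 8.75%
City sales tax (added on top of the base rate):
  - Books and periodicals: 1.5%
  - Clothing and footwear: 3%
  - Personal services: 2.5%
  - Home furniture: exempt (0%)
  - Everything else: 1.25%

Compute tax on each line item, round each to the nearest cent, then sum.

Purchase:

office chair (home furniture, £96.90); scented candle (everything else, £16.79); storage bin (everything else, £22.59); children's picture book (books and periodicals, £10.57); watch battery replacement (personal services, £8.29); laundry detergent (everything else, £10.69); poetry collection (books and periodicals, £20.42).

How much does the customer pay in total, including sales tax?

£200.07

Office chair £96.90: home furniture → 7.75% + 0% city = 7.75% → £7.51
Scented candle £16.79: everything else → 8.75% + 1.25% city = 10% → £1.68
Storage bin £22.59: everything else → 8.75% + 1.25% city = 10% → £2.26
Children's picture book £10.57: books and periodicals → 0% + 1.5% city = 1.5% → £0.16
Watch battery replacement £8.29: personal services → 7.5% + 2.5% city = 10% → £0.83
Laundry detergent £10.69: everything else → 8.75% + 1.25% city = 10% → £1.07
Poetry collection £20.42: books and periodicals → 0% + 1.5% city = 1.5% → £0.31
Subtotal = £186.25; tax = £13.82; total due = £200.07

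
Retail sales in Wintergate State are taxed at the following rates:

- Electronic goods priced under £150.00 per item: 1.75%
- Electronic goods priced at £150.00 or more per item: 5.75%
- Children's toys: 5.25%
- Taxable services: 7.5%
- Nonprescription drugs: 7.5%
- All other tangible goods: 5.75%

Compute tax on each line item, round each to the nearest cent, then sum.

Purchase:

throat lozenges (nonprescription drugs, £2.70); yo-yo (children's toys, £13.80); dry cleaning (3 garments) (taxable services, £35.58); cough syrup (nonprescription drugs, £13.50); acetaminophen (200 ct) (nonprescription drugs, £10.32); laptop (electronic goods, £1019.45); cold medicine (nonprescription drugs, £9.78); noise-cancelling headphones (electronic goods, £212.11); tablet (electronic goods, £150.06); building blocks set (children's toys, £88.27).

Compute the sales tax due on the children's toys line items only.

Yo-yo £13.80: children's toys → 5.25% → £0.72
Building blocks set £88.27: children's toys → 5.25% → £4.63
Tax on children's toys = £0.72 + £4.63 = £5.35

£5.35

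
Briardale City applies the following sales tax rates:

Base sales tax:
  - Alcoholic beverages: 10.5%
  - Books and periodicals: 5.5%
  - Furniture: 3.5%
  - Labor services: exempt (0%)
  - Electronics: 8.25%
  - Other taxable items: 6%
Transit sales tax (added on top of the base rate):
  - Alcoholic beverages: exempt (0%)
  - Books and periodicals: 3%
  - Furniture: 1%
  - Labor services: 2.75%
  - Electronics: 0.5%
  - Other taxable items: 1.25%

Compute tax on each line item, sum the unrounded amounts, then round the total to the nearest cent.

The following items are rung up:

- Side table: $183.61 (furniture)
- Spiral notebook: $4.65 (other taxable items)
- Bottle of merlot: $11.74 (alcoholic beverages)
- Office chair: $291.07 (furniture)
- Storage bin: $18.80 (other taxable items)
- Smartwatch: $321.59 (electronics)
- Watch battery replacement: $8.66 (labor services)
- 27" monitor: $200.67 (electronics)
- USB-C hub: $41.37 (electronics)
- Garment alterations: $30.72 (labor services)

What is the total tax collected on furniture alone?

Side table $183.61: furniture → 3.5% + 1% transit = 4.5% → $8.26245
Office chair $291.07: furniture → 3.5% + 1% transit = 4.5% → $13.09815
Tax on furniture: unrounded sum = $21.3606 → $21.36

$21.36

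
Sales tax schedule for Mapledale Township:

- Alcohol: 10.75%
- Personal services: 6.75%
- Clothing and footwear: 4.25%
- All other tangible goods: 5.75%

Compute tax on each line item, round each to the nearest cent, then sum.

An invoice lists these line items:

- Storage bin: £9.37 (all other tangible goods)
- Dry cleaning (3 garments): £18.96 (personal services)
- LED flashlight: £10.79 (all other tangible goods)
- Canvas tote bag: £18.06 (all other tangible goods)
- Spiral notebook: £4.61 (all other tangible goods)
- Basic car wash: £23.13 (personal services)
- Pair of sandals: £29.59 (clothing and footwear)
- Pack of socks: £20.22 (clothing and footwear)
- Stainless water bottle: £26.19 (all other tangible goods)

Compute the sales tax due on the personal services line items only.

Dry cleaning (3 garments) £18.96: personal services → 6.75% → £1.28
Basic car wash £23.13: personal services → 6.75% → £1.56
Tax on personal services = £1.28 + £1.56 = £2.84

£2.84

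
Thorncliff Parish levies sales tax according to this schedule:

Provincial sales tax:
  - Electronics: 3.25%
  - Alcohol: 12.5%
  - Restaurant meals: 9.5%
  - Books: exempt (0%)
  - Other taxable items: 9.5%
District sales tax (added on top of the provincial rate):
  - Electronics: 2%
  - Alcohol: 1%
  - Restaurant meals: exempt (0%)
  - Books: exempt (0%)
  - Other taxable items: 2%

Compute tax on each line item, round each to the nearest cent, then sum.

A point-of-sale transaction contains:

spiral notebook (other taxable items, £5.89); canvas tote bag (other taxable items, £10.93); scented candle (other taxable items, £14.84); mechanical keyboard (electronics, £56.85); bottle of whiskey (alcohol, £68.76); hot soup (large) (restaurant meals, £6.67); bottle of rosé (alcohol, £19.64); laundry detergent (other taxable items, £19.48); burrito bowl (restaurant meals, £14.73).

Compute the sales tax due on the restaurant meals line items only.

Hot soup (large) £6.67: restaurant meals → 9.5% + 0% district = 9.5% → £0.63
Burrito bowl £14.73: restaurant meals → 9.5% + 0% district = 9.5% → £1.40
Tax on restaurant meals = £0.63 + £1.40 = £2.03

£2.03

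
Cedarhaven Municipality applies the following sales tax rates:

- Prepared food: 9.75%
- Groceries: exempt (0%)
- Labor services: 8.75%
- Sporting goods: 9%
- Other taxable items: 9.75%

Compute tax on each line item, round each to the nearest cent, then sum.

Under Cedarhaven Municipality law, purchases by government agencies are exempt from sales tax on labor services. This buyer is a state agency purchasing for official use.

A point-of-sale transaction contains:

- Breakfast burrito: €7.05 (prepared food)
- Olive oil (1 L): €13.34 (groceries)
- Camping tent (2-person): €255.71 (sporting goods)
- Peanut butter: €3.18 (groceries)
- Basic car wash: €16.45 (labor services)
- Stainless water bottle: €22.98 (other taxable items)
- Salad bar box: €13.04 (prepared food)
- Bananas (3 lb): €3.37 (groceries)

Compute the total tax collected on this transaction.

€27.21

Breakfast burrito €7.05: prepared food → 9.75% → €0.69
Olive oil (1 L) €13.34: groceries → 0% → €0.00
Camping tent (2-person) €255.71: sporting goods → 9% → €23.01
Peanut butter €3.18: groceries → 0% → €0.00
Basic car wash €16.45: labor services, buyer-exempt → 0% → €0.00
Stainless water bottle €22.98: other taxable items → 9.75% → €2.24
Salad bar box €13.04: prepared food → 9.75% → €1.27
Bananas (3 lb) €3.37: groceries → 0% → €0.00
Total tax = €0.69 + €23.01 + €2.24 + €1.27 = €27.21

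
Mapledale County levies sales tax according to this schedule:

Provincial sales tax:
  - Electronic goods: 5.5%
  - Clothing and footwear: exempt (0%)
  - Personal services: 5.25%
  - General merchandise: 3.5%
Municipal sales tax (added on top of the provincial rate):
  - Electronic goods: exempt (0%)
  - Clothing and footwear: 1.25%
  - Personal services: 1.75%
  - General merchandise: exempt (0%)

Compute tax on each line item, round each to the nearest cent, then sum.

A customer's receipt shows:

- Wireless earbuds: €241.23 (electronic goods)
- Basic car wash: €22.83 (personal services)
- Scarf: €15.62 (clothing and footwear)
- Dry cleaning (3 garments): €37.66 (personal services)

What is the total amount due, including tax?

Wireless earbuds €241.23: electronic goods → 5.5% + 0% municipal = 5.5% → €13.27
Basic car wash €22.83: personal services → 5.25% + 1.75% municipal = 7% → €1.60
Scarf €15.62: clothing and footwear → 0% + 1.25% municipal = 1.25% → €0.20
Dry cleaning (3 garments) €37.66: personal services → 5.25% + 1.75% municipal = 7% → €2.64
Subtotal = €317.34; tax = €17.71; total due = €335.05

€335.05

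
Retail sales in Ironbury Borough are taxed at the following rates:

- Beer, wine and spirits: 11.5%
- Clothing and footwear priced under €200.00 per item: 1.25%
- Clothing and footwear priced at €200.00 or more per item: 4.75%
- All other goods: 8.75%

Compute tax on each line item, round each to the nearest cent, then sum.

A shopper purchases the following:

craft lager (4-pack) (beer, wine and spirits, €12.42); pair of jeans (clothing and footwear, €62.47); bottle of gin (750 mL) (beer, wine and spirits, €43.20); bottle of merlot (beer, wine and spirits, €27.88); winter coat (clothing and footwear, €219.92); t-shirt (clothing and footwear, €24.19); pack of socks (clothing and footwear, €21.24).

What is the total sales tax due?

Craft lager (4-pack) €12.42: beer, wine and spirits → 11.5% → €1.43
Pair of jeans €62.47: clothing and footwear, under €200.00 → 1.25% → €0.78
Bottle of gin (750 mL) €43.20: beer, wine and spirits → 11.5% → €4.97
Bottle of merlot €27.88: beer, wine and spirits → 11.5% → €3.21
Winter coat €219.92: clothing and footwear, €200.00 or more → 4.75% → €10.45
T-shirt €24.19: clothing and footwear, under €200.00 → 1.25% → €0.30
Pack of socks €21.24: clothing and footwear, under €200.00 → 1.25% → €0.27
Total tax = €1.43 + €0.78 + €4.97 + €3.21 + €10.45 + €0.30 + €0.27 = €21.41

€21.41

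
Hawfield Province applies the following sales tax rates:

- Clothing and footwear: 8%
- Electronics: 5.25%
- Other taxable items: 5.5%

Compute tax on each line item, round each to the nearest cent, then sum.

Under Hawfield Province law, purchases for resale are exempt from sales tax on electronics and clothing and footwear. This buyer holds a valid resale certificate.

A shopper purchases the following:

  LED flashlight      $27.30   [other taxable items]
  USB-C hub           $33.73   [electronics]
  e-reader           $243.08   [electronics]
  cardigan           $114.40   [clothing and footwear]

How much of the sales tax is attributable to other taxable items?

LED flashlight $27.30: other taxable items → 5.5% → $1.50
Tax on other taxable items = $1.50

$1.50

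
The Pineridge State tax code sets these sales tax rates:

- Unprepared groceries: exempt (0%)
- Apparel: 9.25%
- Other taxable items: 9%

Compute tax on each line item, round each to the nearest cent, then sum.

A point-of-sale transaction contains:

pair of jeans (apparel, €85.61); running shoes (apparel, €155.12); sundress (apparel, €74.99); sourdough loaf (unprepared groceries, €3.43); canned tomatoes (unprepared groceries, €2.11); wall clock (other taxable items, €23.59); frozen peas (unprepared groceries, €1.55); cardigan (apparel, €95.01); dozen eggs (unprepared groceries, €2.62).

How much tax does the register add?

€40.12

Pair of jeans €85.61: apparel → 9.25% → €7.92
Running shoes €155.12: apparel → 9.25% → €14.35
Sundress €74.99: apparel → 9.25% → €6.94
Sourdough loaf €3.43: unprepared groceries → 0% → €0.00
Canned tomatoes €2.11: unprepared groceries → 0% → €0.00
Wall clock €23.59: other taxable items → 9% → €2.12
Frozen peas €1.55: unprepared groceries → 0% → €0.00
Cardigan €95.01: apparel → 9.25% → €8.79
Dozen eggs €2.62: unprepared groceries → 0% → €0.00
Total tax = €7.92 + €14.35 + €6.94 + €2.12 + €8.79 = €40.12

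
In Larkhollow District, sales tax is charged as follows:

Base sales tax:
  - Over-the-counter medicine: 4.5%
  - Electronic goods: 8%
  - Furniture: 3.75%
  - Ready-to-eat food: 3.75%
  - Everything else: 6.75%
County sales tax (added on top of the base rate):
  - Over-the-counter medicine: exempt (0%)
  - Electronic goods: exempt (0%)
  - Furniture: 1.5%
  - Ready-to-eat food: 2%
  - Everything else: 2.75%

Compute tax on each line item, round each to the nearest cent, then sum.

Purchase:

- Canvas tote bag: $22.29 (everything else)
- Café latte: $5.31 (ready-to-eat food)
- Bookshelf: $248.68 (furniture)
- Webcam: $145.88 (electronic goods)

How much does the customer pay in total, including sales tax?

$449.32

Canvas tote bag $22.29: everything else → 6.75% + 2.75% county = 9.5% → $2.12
Café latte $5.31: ready-to-eat food → 3.75% + 2% county = 5.75% → $0.31
Bookshelf $248.68: furniture → 3.75% + 1.5% county = 5.25% → $13.06
Webcam $145.88: electronic goods → 8% + 0% county = 8% → $11.67
Subtotal = $422.16; tax = $27.16; total due = $449.32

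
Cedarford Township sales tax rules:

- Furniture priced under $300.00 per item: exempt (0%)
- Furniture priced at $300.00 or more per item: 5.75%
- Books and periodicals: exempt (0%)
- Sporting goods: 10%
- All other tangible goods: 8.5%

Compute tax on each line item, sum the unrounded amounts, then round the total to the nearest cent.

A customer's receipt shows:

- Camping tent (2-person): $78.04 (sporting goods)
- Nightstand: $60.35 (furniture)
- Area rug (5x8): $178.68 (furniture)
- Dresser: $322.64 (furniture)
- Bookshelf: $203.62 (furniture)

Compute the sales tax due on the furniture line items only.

$18.55

Nightstand $60.35: furniture, under $300.00 → 0% → $0.00
Area rug (5x8) $178.68: furniture, under $300.00 → 0% → $0.00
Dresser $322.64: furniture, $300.00 or more → 5.75% → $18.5518
Bookshelf $203.62: furniture, under $300.00 → 0% → $0.00
Tax on furniture: unrounded sum = $18.5518 → $18.55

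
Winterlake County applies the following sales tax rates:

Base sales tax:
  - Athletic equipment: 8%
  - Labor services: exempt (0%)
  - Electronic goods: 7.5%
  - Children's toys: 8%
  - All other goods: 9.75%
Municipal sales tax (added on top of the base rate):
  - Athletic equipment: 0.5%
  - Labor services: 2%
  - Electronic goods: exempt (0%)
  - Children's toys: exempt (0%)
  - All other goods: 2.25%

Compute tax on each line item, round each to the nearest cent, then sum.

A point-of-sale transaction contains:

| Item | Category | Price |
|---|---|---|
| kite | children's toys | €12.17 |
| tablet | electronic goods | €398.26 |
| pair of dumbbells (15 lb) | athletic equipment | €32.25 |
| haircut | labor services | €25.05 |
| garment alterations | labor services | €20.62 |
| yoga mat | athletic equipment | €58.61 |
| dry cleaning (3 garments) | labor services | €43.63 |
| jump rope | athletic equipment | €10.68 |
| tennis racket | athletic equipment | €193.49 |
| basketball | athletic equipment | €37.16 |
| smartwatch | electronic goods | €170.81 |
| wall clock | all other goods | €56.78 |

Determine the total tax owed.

Kite €12.17: children's toys → 8% + 0% municipal = 8% → €0.97
Tablet €398.26: electronic goods → 7.5% + 0% municipal = 7.5% → €29.87
Pair of dumbbells (15 lb) €32.25: athletic equipment → 8% + 0.5% municipal = 8.5% → €2.74
Haircut €25.05: labor services → 0% + 2% municipal = 2% → €0.50
Garment alterations €20.62: labor services → 0% + 2% municipal = 2% → €0.41
Yoga mat €58.61: athletic equipment → 8% + 0.5% municipal = 8.5% → €4.98
Dry cleaning (3 garments) €43.63: labor services → 0% + 2% municipal = 2% → €0.87
Jump rope €10.68: athletic equipment → 8% + 0.5% municipal = 8.5% → €0.91
Tennis racket €193.49: athletic equipment → 8% + 0.5% municipal = 8.5% → €16.45
Basketball €37.16: athletic equipment → 8% + 0.5% municipal = 8.5% → €3.16
Smartwatch €170.81: electronic goods → 7.5% + 0% municipal = 7.5% → €12.81
Wall clock €56.78: all other goods → 9.75% + 2.25% municipal = 12% → €6.81
Total tax = €0.97 + €29.87 + €2.74 + €0.50 + €0.41 + €4.98 + €0.87 + €0.91 + €16.45 + €3.16 + €12.81 + €6.81 = €80.48

€80.48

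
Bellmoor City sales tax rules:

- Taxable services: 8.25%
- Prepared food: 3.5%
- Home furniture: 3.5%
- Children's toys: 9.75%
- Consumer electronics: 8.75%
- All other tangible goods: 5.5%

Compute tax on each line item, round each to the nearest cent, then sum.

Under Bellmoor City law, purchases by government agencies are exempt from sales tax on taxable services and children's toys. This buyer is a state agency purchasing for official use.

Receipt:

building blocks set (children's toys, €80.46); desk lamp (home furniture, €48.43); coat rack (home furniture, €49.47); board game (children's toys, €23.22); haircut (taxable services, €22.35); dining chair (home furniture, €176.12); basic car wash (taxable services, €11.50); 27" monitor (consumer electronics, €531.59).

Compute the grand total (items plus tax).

Building blocks set €80.46: children's toys, buyer-exempt → 0% → €0.00
Desk lamp €48.43: home furniture → 3.5% → €1.70
Coat rack €49.47: home furniture → 3.5% → €1.73
Board game €23.22: children's toys, buyer-exempt → 0% → €0.00
Haircut €22.35: taxable services, buyer-exempt → 0% → €0.00
Dining chair €176.12: home furniture → 3.5% → €6.16
Basic car wash €11.50: taxable services, buyer-exempt → 0% → €0.00
27" monitor €531.59: consumer electronics → 8.75% → €46.51
Subtotal = €943.14; tax = €56.10; total due = €999.24

€999.24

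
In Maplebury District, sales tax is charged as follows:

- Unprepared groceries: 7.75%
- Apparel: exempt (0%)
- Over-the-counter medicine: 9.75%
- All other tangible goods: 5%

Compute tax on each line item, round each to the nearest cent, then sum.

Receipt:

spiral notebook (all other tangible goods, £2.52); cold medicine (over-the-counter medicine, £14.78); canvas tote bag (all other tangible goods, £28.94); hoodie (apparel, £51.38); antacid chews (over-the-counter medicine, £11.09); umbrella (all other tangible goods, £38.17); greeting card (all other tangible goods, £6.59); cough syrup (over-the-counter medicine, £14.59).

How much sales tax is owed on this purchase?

Spiral notebook £2.52: all other tangible goods → 5% → £0.13
Cold medicine £14.78: over-the-counter medicine → 9.75% → £1.44
Canvas tote bag £28.94: all other tangible goods → 5% → £1.45
Hoodie £51.38: apparel → 0% → £0.00
Antacid chews £11.09: over-the-counter medicine → 9.75% → £1.08
Umbrella £38.17: all other tangible goods → 5% → £1.91
Greeting card £6.59: all other tangible goods → 5% → £0.33
Cough syrup £14.59: over-the-counter medicine → 9.75% → £1.42
Total tax = £0.13 + £1.44 + £1.45 + £1.08 + £1.91 + £0.33 + £1.42 = £7.76

£7.76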